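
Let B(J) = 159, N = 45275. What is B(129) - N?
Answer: -45116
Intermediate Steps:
B(129) - N = 159 - 1*45275 = 159 - 45275 = -45116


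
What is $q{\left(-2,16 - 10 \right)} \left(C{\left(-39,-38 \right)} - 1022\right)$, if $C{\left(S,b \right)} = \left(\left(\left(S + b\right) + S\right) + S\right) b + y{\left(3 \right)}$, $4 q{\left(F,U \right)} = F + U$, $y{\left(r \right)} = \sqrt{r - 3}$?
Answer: $4868$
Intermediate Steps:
$y{\left(r \right)} = \sqrt{-3 + r}$
$q{\left(F,U \right)} = \frac{F}{4} + \frac{U}{4}$ ($q{\left(F,U \right)} = \frac{F + U}{4} = \frac{F}{4} + \frac{U}{4}$)
$C{\left(S,b \right)} = b \left(b + 3 S\right)$ ($C{\left(S,b \right)} = \left(\left(\left(S + b\right) + S\right) + S\right) b + \sqrt{-3 + 3} = \left(\left(b + 2 S\right) + S\right) b + \sqrt{0} = \left(b + 3 S\right) b + 0 = b \left(b + 3 S\right) + 0 = b \left(b + 3 S\right)$)
$q{\left(-2,16 - 10 \right)} \left(C{\left(-39,-38 \right)} - 1022\right) = \left(\frac{1}{4} \left(-2\right) + \frac{16 - 10}{4}\right) \left(- 38 \left(-38 + 3 \left(-39\right)\right) - 1022\right) = \left(- \frac{1}{2} + \frac{1}{4} \cdot 6\right) \left(- 38 \left(-38 - 117\right) - 1022\right) = \left(- \frac{1}{2} + \frac{3}{2}\right) \left(\left(-38\right) \left(-155\right) - 1022\right) = 1 \left(5890 - 1022\right) = 1 \cdot 4868 = 4868$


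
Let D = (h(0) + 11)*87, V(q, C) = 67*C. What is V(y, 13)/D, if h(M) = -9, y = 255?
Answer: 871/174 ≈ 5.0057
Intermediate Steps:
D = 174 (D = (-9 + 11)*87 = 2*87 = 174)
V(y, 13)/D = (67*13)/174 = 871*(1/174) = 871/174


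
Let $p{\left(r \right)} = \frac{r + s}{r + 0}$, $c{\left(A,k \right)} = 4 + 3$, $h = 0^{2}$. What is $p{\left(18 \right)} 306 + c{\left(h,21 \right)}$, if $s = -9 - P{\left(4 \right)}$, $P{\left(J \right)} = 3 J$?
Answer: $-44$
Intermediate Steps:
$s = -21$ ($s = -9 - 3 \cdot 4 = -9 - 12 = -21$)
$h = 0$
$c{\left(A,k \right)} = 7$
$p{\left(r \right)} = \frac{-21 + r}{r}$ ($p{\left(r \right)} = \frac{r - 21}{r + 0} = \frac{-21 + r}{r}$)
$p{\left(18 \right)} 306 + c{\left(h,21 \right)} = \frac{-21 + 18}{18} \cdot 306 + 7 = \frac{1}{18} \left(-3\right) 306 + 7 = \left(- \frac{1}{6}\right) 306 + 7 = -51 + 7 = -44$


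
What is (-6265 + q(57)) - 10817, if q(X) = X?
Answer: -17025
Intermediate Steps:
(-6265 + q(57)) - 10817 = (-6265 + 57) - 10817 = -6208 - 10817 = -17025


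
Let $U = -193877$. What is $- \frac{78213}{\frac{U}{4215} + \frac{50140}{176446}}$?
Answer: $\frac{29084281878285}{16998740521} \approx 1711.0$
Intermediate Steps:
$- \frac{78213}{\frac{U}{4215} + \frac{50140}{176446}} = - \frac{78213}{- \frac{193877}{4215} + \frac{50140}{176446}} = - \frac{78213}{\left(-193877\right) \frac{1}{4215} + 50140 \cdot \frac{1}{176446}} = - \frac{78213}{- \frac{193877}{4215} + \frac{25070}{88223}} = - \frac{78213}{- \frac{16998740521}{371859945}} = \left(-78213\right) \left(- \frac{371859945}{16998740521}\right) = \frac{29084281878285}{16998740521}$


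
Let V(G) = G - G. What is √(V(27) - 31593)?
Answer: I*√31593 ≈ 177.74*I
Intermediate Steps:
V(G) = 0
√(V(27) - 31593) = √(0 - 31593) = √(-31593) = I*√31593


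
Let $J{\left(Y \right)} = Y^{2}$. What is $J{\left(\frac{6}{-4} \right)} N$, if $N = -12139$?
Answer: $- \frac{109251}{4} \approx -27313.0$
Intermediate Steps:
$J{\left(\frac{6}{-4} \right)} N = \left(\frac{6}{-4}\right)^{2} \left(-12139\right) = \left(6 \left(- \frac{1}{4}\right)\right)^{2} \left(-12139\right) = \left(- \frac{3}{2}\right)^{2} \left(-12139\right) = \frac{9}{4} \left(-12139\right) = - \frac{109251}{4}$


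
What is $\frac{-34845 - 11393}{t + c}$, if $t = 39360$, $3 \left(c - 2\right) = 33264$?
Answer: $- \frac{23119}{25225} \approx -0.91651$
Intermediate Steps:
$c = 11090$ ($c = 2 + \frac{1}{3} \cdot 33264 = 2 + 11088 = 11090$)
$\frac{-34845 - 11393}{t + c} = \frac{-34845 - 11393}{39360 + 11090} = - \frac{46238}{50450} = \left(-46238\right) \frac{1}{50450} = - \frac{23119}{25225}$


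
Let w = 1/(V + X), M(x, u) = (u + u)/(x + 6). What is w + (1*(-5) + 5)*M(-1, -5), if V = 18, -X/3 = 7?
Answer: -1/3 ≈ -0.33333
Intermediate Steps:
X = -21 (X = -3*7 = -21)
M(x, u) = 2*u/(6 + x) (M(x, u) = (2*u)/(6 + x) = 2*u/(6 + x))
w = -1/3 (w = 1/(18 - 21) = 1/(-3) = -1/3 ≈ -0.33333)
w + (1*(-5) + 5)*M(-1, -5) = -1/3 + (1*(-5) + 5)*(2*(-5)/(6 - 1)) = -1/3 + (-5 + 5)*(2*(-5)/5) = -1/3 + 0*(2*(-5)*(1/5)) = -1/3 + 0*(-2) = -1/3 + 0 = -1/3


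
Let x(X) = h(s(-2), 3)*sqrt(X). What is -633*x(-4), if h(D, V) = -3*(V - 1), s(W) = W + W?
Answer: 7596*I ≈ 7596.0*I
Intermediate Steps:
s(W) = 2*W
h(D, V) = 3 - 3*V (h(D, V) = -3*(-1 + V) = 3 - 3*V)
x(X) = -6*sqrt(X) (x(X) = (3 - 3*3)*sqrt(X) = (3 - 9)*sqrt(X) = -6*sqrt(X))
-633*x(-4) = -(-3798)*sqrt(-4) = -(-3798)*2*I = -(-7596)*I = 7596*I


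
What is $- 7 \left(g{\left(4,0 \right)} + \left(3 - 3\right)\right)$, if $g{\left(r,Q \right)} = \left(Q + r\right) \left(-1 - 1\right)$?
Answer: $56$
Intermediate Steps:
$g{\left(r,Q \right)} = - 2 Q - 2 r$ ($g{\left(r,Q \right)} = \left(Q + r\right) \left(-2\right) = - 2 Q - 2 r$)
$- 7 \left(g{\left(4,0 \right)} + \left(3 - 3\right)\right) = - 7 \left(\left(\left(-2\right) 0 - 8\right) + \left(3 - 3\right)\right) = - 7 \left(\left(0 - 8\right) + \left(3 - 3\right)\right) = - 7 \left(-8 + 0\right) = \left(-7\right) \left(-8\right) = 56$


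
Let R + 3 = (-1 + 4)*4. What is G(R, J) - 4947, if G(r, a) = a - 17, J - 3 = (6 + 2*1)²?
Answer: -4897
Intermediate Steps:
R = 9 (R = -3 + (-1 + 4)*4 = -3 + 3*4 = -3 + 12 = 9)
J = 67 (J = 3 + (6 + 2*1)² = 3 + (6 + 2)² = 3 + 8² = 3 + 64 = 67)
G(r, a) = -17 + a
G(R, J) - 4947 = (-17 + 67) - 4947 = 50 - 4947 = -4897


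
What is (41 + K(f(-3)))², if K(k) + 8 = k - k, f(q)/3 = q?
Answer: 1089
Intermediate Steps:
f(q) = 3*q
K(k) = -8 (K(k) = -8 + (k - k) = -8 + 0 = -8)
(41 + K(f(-3)))² = (41 - 8)² = 33² = 1089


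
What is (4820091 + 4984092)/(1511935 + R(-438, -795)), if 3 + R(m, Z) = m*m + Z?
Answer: 9804183/1702981 ≈ 5.7571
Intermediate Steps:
R(m, Z) = -3 + Z + m**2 (R(m, Z) = -3 + (m*m + Z) = -3 + (m**2 + Z) = -3 + (Z + m**2) = -3 + Z + m**2)
(4820091 + 4984092)/(1511935 + R(-438, -795)) = (4820091 + 4984092)/(1511935 + (-3 - 795 + (-438)**2)) = 9804183/(1511935 + (-3 - 795 + 191844)) = 9804183/(1511935 + 191046) = 9804183/1702981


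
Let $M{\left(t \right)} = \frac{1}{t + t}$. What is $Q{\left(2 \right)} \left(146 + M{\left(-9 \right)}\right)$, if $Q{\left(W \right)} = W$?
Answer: $\frac{2627}{9} \approx 291.89$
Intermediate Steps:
$M{\left(t \right)} = \frac{1}{2 t}$
$Q{\left(2 \right)} \left(146 + M{\left(-9 \right)}\right) = 2 \left(146 + \frac{1}{2 \left(-9\right)}\right) = 2 \left(146 + \frac{1}{2} \left(- \frac{1}{9}\right)\right) = 2 \left(146 - \frac{1}{18}\right) = 2 \cdot \frac{2627}{18} = \frac{2627}{9}$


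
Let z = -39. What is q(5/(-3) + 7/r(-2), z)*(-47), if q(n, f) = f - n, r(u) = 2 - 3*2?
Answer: 20069/12 ≈ 1672.4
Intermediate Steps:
r(u) = -4 (r(u) = 2 - 6 = -4)
q(5/(-3) + 7/r(-2), z)*(-47) = (-39 - (5/(-3) + 7/(-4)))*(-47) = (-39 - (5*(-1/3) + 7*(-1/4)))*(-47) = (-39 - (-5/3 - 7/4))*(-47) = (-39 - 1*(-41/12))*(-47) = (-39 + 41/12)*(-47) = -427/12*(-47) = 20069/12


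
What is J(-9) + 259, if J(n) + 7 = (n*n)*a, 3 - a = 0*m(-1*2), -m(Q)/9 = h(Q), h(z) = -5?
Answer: 495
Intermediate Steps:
m(Q) = 45 (m(Q) = -9*(-5) = 45)
a = 3 (a = 3 - 0*45 = 3 - 1*0 = 3 + 0 = 3)
J(n) = -7 + 3*n**2 (J(n) = -7 + (n*n)*3 = -7 + n**2*3 = -7 + 3*n**2)
J(-9) + 259 = (-7 + 3*(-9)**2) + 259 = (-7 + 3*81) + 259 = (-7 + 243) + 259 = 236 + 259 = 495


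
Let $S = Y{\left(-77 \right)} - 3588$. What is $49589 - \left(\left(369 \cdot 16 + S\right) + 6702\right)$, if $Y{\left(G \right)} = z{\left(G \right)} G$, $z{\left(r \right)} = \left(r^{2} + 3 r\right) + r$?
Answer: $473388$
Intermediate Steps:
$z{\left(r \right)} = r^{2} + 4 r$
$Y{\left(G \right)} = G^{2} \left(4 + G\right)$ ($Y{\left(G \right)} = G \left(4 + G\right) G = G^{2} \left(4 + G\right)$)
$S = -436405$ ($S = \left(-77\right)^{2} \left(4 - 77\right) - 3588 = 5929 \left(-73\right) - 3588 = -432817 - 3588 = -436405$)
$49589 - \left(\left(369 \cdot 16 + S\right) + 6702\right) = 49589 - \left(\left(369 \cdot 16 - 436405\right) + 6702\right) = 49589 - \left(\left(5904 - 436405\right) + 6702\right) = 49589 - \left(-430501 + 6702\right) = 49589 - -423799 = 49589 + 423799 = 473388$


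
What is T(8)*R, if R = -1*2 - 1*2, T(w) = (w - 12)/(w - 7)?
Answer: 16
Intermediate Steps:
T(w) = (-12 + w)/(-7 + w)
R = -4 (R = -2 - 2 = -4)
T(8)*R = ((-12 + 8)/(-7 + 8))*(-4) = (-4/1)*(-4) = (1*(-4))*(-4) = -4*(-4) = 16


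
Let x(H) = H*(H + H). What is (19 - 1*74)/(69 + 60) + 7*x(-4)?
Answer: 28841/129 ≈ 223.57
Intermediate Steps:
x(H) = 2*H² (x(H) = H*(2*H) = 2*H²)
(19 - 1*74)/(69 + 60) + 7*x(-4) = (19 - 1*74)/(69 + 60) + 7*(2*(-4)²) = (19 - 74)/129 + 7*(2*16) = -55*1/129 + 7*32 = -55/129 + 224 = 28841/129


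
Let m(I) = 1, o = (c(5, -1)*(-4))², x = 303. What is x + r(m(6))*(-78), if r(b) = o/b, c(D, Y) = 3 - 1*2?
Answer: -945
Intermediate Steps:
c(D, Y) = 1 (c(D, Y) = 3 - 2 = 1)
o = 16 (o = (1*(-4))² = (-4)² = 16)
r(b) = 16/b
x + r(m(6))*(-78) = 303 + (16/1)*(-78) = 303 + (16*1)*(-78) = 303 + 16*(-78) = 303 - 1248 = -945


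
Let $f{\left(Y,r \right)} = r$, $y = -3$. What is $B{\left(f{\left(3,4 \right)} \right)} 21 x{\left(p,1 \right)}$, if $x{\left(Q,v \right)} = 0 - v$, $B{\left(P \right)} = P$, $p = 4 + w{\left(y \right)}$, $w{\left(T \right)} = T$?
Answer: $-84$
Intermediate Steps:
$p = 1$ ($p = 4 - 3 = 1$)
$x{\left(Q,v \right)} = - v$
$B{\left(f{\left(3,4 \right)} \right)} 21 x{\left(p,1 \right)} = 4 \cdot 21 \left(\left(-1\right) 1\right) = 84 \left(-1\right) = -84$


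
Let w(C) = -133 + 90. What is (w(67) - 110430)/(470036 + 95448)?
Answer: -110473/565484 ≈ -0.19536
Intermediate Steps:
w(C) = -43
(w(67) - 110430)/(470036 + 95448) = (-43 - 110430)/(470036 + 95448) = -110473/565484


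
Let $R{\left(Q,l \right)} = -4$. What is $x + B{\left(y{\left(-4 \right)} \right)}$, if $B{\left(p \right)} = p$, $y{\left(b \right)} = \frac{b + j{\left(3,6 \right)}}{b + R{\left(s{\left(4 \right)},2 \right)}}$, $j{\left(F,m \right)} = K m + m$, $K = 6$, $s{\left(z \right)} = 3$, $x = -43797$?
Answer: $- \frac{175207}{4} \approx -43802.0$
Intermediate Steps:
$j{\left(F,m \right)} = 7 m$ ($j{\left(F,m \right)} = 6 m + m = 7 m$)
$y{\left(b \right)} = \frac{42 + b}{-4 + b}$ ($y{\left(b \right)} = \frac{b + 7 \cdot 6}{b - 4} = \frac{b + 42}{-4 + b} = \frac{42 + b}{-4 + b}$)
$x + B{\left(y{\left(-4 \right)} \right)} = -43797 + \frac{42 - 4}{-4 - 4} = -43797 + \frac{1}{-8} \cdot 38 = -43797 - \frac{19}{4} = - \frac{175207}{4}$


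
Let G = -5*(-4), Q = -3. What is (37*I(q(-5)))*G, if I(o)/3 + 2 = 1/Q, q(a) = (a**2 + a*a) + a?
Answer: -5180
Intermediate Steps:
q(a) = a + 2*a**2 (q(a) = (a**2 + a**2) + a = 2*a**2 + a = a + 2*a**2)
G = 20
I(o) = -7 (I(o) = -6 + 3/(-3) = -6 + 3*(-1/3) = -6 - 1 = -7)
(37*I(q(-5)))*G = (37*(-7))*20 = -259*20 = -5180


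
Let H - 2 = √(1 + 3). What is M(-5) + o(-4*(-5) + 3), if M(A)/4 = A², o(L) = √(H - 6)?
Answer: 100 + I*√2 ≈ 100.0 + 1.4142*I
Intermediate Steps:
H = 4 (H = 2 + √(1 + 3) = 2 + √4 = 2 + 2 = 4)
o(L) = I*√2 (o(L) = √(4 - 6) = √(-2) = I*√2)
M(A) = 4*A²
M(-5) + o(-4*(-5) + 3) = 4*(-5)² + I*√2 = 4*25 + I*√2 = 100 + I*√2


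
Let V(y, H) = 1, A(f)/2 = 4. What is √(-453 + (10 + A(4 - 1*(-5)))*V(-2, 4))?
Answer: I*√435 ≈ 20.857*I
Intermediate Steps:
A(f) = 8 (A(f) = 2*4 = 8)
√(-453 + (10 + A(4 - 1*(-5)))*V(-2, 4)) = √(-453 + (10 + 8)*1) = √(-453 + 18*1) = √(-453 + 18) = √(-435) = I*√435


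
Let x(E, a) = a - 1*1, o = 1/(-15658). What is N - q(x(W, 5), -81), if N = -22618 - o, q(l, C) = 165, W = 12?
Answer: -356736213/15658 ≈ -22783.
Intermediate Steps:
o = -1/15658 ≈ -6.3865e-5
x(E, a) = -1 + a (x(E, a) = a - 1 = -1 + a)
N = -354152643/15658 (N = -22618 - 1*(-1/15658) = -22618 + 1/15658 = -354152643/15658 ≈ -22618.)
N - q(x(W, 5), -81) = -354152643/15658 - 1*165 = -354152643/15658 - 165 = -356736213/15658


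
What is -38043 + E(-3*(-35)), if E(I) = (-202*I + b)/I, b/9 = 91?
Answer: -191186/5 ≈ -38237.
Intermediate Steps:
b = 819 (b = 9*91 = 819)
E(I) = (819 - 202*I)/I (E(I) = (-202*I + 819)/I = (819 - 202*I)/I)
-38043 + E(-3*(-35)) = -38043 + (-202 + 819/((-3*(-35)))) = -38043 + (-202 + 819/105) = -38043 + (-202 + 819*(1/105)) = -38043 + (-202 + 39/5) = -38043 - 971/5 = -191186/5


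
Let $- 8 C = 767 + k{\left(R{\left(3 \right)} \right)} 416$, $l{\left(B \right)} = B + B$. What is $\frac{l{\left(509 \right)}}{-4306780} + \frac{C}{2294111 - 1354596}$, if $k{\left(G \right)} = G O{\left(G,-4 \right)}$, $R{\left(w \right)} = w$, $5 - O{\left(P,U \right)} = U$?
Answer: $- \frac{2966423169}{1618513764680} \approx -0.0018328$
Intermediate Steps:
$O{\left(P,U \right)} = 5 - U$
$k{\left(G \right)} = 9 G$ ($k{\left(G \right)} = G \left(5 - -4\right) = G \left(5 + 4\right) = G 9 = 9 G$)
$l{\left(B \right)} = 2 B$
$C = - \frac{11999}{8}$ ($C = - \frac{767 + 9 \cdot 3 \cdot 416}{8} = - \frac{767 + 27 \cdot 416}{8} = - \frac{767 + 11232}{8} = \left(- \frac{1}{8}\right) 11999 = - \frac{11999}{8} \approx -1499.9$)
$\frac{l{\left(509 \right)}}{-4306780} + \frac{C}{2294111 - 1354596} = \frac{2 \cdot 509}{-4306780} - \frac{11999}{8 \left(2294111 - 1354596\right)} = 1018 \left(- \frac{1}{4306780}\right) - \frac{11999}{8 \left(2294111 - 1354596\right)} = - \frac{509}{2153390} - \frac{11999}{8 \cdot 939515} = - \frac{509}{2153390} - \frac{11999}{7516120} = - \frac{2966423169}{1618513764680}$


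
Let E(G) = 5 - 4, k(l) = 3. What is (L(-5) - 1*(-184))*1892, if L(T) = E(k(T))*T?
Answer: 338668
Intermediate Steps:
E(G) = 1
L(T) = T (L(T) = 1*T = T)
(L(-5) - 1*(-184))*1892 = (-5 - 1*(-184))*1892 = (-5 + 184)*1892 = 179*1892 = 338668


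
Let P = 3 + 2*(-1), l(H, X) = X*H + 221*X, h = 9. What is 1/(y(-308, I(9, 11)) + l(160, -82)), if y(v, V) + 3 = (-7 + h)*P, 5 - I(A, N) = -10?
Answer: -1/31243 ≈ -3.2007e-5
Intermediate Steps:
I(A, N) = 15 (I(A, N) = 5 - 1*(-10) = 5 + 10 = 15)
l(H, X) = 221*X + H*X (l(H, X) = H*X + 221*X = 221*X + H*X)
P = 1 (P = 3 - 2 = 1)
y(v, V) = -1 (y(v, V) = -3 + (-7 + 9)*1 = -3 + 2*1 = -3 + 2 = -1)
1/(y(-308, I(9, 11)) + l(160, -82)) = 1/(-1 - 82*(221 + 160)) = 1/(-1 - 82*381) = 1/(-1 - 31242) = 1/(-31243) = -1/31243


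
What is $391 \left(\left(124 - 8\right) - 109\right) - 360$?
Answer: $2377$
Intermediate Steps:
$391 \left(\left(124 - 8\right) - 109\right) - 360 = 391 \left(116 - 109\right) - 360 = 391 \cdot 7 - 360 = 2737 - 360 = 2377$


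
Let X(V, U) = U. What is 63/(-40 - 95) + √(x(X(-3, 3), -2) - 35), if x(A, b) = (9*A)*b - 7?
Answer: -7/15 + 4*I*√6 ≈ -0.46667 + 9.798*I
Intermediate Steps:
x(A, b) = -7 + 9*A*b (x(A, b) = 9*A*b - 7 = -7 + 9*A*b)
63/(-40 - 95) + √(x(X(-3, 3), -2) - 35) = 63/(-40 - 95) + √((-7 + 9*3*(-2)) - 35) = 63/(-135) + √((-7 - 54) - 35) = -1/135*63 + √(-61 - 35) = -7/15 + √(-96) = -7/15 + 4*I*√6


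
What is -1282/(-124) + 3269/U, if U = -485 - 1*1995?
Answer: 22371/2480 ≈ 9.0206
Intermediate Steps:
U = -2480 (U = -485 - 1995 = -2480)
-1282/(-124) + 3269/U = -1282/(-124) + 3269/(-2480) = -1282*(-1/124) + 3269*(-1/2480) = 641/62 - 3269/2480 = 22371/2480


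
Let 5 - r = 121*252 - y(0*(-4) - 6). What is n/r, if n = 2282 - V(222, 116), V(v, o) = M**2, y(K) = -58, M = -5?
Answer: -2257/30545 ≈ -0.073891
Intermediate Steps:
V(v, o) = 25 (V(v, o) = (-5)**2 = 25)
r = -30545 (r = 5 - (121*252 - 1*(-58)) = 5 - (30492 + 58) = 5 - 1*30550 = 5 - 30550 = -30545)
n = 2257 (n = 2282 - 1*25 = 2282 - 25 = 2257)
n/r = 2257/(-30545) = 2257*(-1/30545) = -2257/30545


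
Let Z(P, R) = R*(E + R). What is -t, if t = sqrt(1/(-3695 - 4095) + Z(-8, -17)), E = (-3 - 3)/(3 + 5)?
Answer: -sqrt(18311419385)/7790 ≈ -17.371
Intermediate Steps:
E = -3/4 (E = -6/8 = -6*1/8 = -3/4 ≈ -0.75000)
Z(P, R) = R*(-3/4 + R)
t = sqrt(18311419385)/7790 (t = sqrt(1/(-3695 - 4095) + (1/4)*(-17)*(-3 + 4*(-17))) = sqrt(1/(-7790) + (1/4)*(-17)*(-3 - 68)) = sqrt(-1/7790 + (1/4)*(-17)*(-71)) = sqrt(-1/7790 + 1207/4) = sqrt(4701263/15580) = sqrt(18311419385)/7790 ≈ 17.371)
-t = -sqrt(18311419385)/7790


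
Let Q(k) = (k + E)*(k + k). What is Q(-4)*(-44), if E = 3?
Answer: -352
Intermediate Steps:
Q(k) = 2*k*(3 + k) (Q(k) = (k + 3)*(k + k) = (3 + k)*(2*k) = 2*k*(3 + k))
Q(-4)*(-44) = (2*(-4)*(3 - 4))*(-44) = (2*(-4)*(-1))*(-44) = 8*(-44) = -352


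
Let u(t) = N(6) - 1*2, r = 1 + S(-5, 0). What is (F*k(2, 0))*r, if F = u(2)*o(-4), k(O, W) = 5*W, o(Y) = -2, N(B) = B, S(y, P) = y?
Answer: 0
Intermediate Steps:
r = -4 (r = 1 - 5 = -4)
u(t) = 4 (u(t) = 6 - 1*2 = 6 - 2 = 4)
F = -8 (F = 4*(-2) = -8)
(F*k(2, 0))*r = -40*0*(-4) = -8*0*(-4) = 0*(-4) = 0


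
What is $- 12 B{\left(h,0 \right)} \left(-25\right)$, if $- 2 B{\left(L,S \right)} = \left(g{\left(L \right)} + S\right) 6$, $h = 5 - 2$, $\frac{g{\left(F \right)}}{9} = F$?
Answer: $-24300$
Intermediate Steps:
$g{\left(F \right)} = 9 F$
$h = 3$
$B{\left(L,S \right)} = - 27 L - 3 S$ ($B{\left(L,S \right)} = - \frac{\left(9 L + S\right) 6}{2} = - \frac{\left(S + 9 L\right) 6}{2} = - \frac{6 S + 54 L}{2} = - 27 L - 3 S$)
$- 12 B{\left(h,0 \right)} \left(-25\right) = - 12 \left(\left(-27\right) 3 - 0\right) \left(-25\right) = - 12 \left(-81 + 0\right) \left(-25\right) = \left(-12\right) \left(-81\right) \left(-25\right) = 972 \left(-25\right) = -24300$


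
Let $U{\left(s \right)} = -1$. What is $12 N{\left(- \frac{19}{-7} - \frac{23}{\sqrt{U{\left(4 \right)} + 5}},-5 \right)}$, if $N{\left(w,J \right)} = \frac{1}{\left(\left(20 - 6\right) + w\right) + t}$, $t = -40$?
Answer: $- \frac{168}{487} \approx -0.34497$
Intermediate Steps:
$N{\left(w,J \right)} = \frac{1}{-26 + w}$ ($N{\left(w,J \right)} = \frac{1}{\left(\left(20 - 6\right) + w\right) - 40} = \frac{1}{\left(14 + w\right) - 40} = \frac{1}{-26 + w}$)
$12 N{\left(- \frac{19}{-7} - \frac{23}{\sqrt{U{\left(4 \right)} + 5}},-5 \right)} = \frac{12}{-26 - \left(- \frac{19}{7} + \frac{23}{\sqrt{-1 + 5}}\right)} = \frac{12}{-26 - \left(- \frac{19}{7} + \frac{23}{\sqrt{4}}\right)} = \frac{12}{-26 + \left(\frac{19}{7} - \frac{23}{2}\right)} = \frac{12}{-26 - \frac{123}{14}} = \frac{12}{- \frac{487}{14}} = 12 \left(- \frac{14}{487}\right) = - \frac{168}{487}$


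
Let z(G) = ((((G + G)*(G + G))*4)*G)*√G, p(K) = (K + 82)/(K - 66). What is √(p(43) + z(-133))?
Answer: √(-2875 - 19912719568*I*√133)/23 ≈ 14733.0 - 14733.0*I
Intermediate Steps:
p(K) = (82 + K)/(-66 + K)
z(G) = 16*G^(7/2) (z(G) = ((((2*G)*(2*G))*4)*G)*√G = (((4*G²)*4)*G)*√G = ((16*G²)*G)*√G = (16*G³)*√G = 16*G^(7/2))
√(p(43) + z(-133)) = √((82 + 43)/(-66 + 43) + 16*(-133)^(7/2)) = √(125/(-23) + 16*(-2352637*I*√133)) = √(-1/23*125 - 37642192*I*√133) = √(-125/23 - 37642192*I*√133)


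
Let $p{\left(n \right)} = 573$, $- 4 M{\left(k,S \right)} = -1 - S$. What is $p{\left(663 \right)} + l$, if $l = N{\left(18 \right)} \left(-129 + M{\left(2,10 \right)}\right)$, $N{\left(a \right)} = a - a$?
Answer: $573$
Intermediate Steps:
$M{\left(k,S \right)} = \frac{1}{4} + \frac{S}{4}$ ($M{\left(k,S \right)} = - \frac{-1 - S}{4} = \frac{1}{4} + \frac{S}{4}$)
$N{\left(a \right)} = 0$
$l = 0$ ($l = 0 \left(-129 + \left(\frac{1}{4} + \frac{1}{4} \cdot 10\right)\right) = 0 \left(-129 + \left(\frac{1}{4} + \frac{5}{2}\right)\right) = 0 \left(-129 + \frac{11}{4}\right) = 0 \left(- \frac{505}{4}\right) = 0$)
$p{\left(663 \right)} + l = 573 + 0 = 573$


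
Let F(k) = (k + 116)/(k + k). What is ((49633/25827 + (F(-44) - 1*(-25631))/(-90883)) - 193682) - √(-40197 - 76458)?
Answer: -5000747038123417/25819587651 - I*√116655 ≈ -1.9368e+5 - 341.55*I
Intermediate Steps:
F(k) = (116 + k)/(2*k) (F(k) = (116 + k)/((2*k)) = (116 + k)*(1/(2*k)) = (116 + k)/(2*k))
((49633/25827 + (F(-44) - 1*(-25631))/(-90883)) - 193682) - √(-40197 - 76458) = ((49633/25827 + ((½)*(116 - 44)/(-44) - 1*(-25631))/(-90883)) - 193682) - √(-40197 - 76458) = ((49633*(1/25827) + ((½)*(-1/44)*72 + 25631)*(-1/90883)) - 193682) - √(-116655) = ((49633/25827 + (-9/11 + 25631)*(-1/90883)) - 193682) - I*√116655 = ((49633/25827 + (281932/11)*(-1/90883)) - 193682) - I*√116655 = ((49633/25827 - 281932/999713) - 193682) - I*√116655 = (42337297565/25819587651 - 193682) - I*√116655 = -5000747038123417/25819587651 - I*√116655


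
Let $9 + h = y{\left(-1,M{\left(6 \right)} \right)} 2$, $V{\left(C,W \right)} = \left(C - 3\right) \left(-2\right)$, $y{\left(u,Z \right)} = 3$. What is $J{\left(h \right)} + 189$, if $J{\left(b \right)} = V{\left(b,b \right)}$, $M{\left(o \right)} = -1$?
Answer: $201$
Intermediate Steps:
$V{\left(C,W \right)} = 6 - 2 C$ ($V{\left(C,W \right)} = \left(-3 + C\right) \left(-2\right) = 6 - 2 C$)
$h = -3$ ($h = -9 + 3 \cdot 2 = -9 + 6 = -3$)
$J{\left(b \right)} = 6 - 2 b$
$J{\left(h \right)} + 189 = \left(6 - -6\right) + 189 = \left(6 + 6\right) + 189 = 12 + 189 = 201$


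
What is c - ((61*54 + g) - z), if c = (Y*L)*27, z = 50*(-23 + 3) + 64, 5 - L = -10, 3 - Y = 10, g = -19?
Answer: -7046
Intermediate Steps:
Y = -7 (Y = 3 - 1*10 = 3 - 10 = -7)
L = 15 (L = 5 - 1*(-10) = 5 + 10 = 15)
z = -936 (z = 50*(-20) + 64 = -1000 + 64 = -936)
c = -2835 (c = -7*15*27 = -105*27 = -2835)
c - ((61*54 + g) - z) = -2835 - ((61*54 - 19) - 1*(-936)) = -2835 - ((3294 - 19) + 936) = -2835 - (3275 + 936) = -2835 - 1*4211 = -2835 - 4211 = -7046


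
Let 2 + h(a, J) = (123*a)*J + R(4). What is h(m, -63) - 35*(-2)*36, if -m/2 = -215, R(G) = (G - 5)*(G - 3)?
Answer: -3329553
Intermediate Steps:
R(G) = (-5 + G)*(-3 + G)
m = 430 (m = -2*(-215) = 430)
h(a, J) = -3 + 123*J*a (h(a, J) = -2 + ((123*a)*J + (15 + 4**2 - 8*4)) = -2 + (123*J*a + (15 + 16 - 32)) = -2 + (123*J*a - 1) = -2 + (-1 + 123*J*a) = -3 + 123*J*a)
h(m, -63) - 35*(-2)*36 = (-3 + 123*(-63)*430) - 35*(-2)*36 = (-3 - 3332070) - (-70)*36 = -3332073 - 1*(-2520) = -3332073 + 2520 = -3329553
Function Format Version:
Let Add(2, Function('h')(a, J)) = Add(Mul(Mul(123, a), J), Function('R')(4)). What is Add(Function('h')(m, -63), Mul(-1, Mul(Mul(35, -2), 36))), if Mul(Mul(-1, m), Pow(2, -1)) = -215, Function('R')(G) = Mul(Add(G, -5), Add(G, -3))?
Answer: -3329553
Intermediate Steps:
Function('R')(G) = Mul(Add(-5, G), Add(-3, G))
m = 430 (m = Mul(-2, -215) = 430)
Function('h')(a, J) = Add(-3, Mul(123, J, a)) (Function('h')(a, J) = Add(-2, Add(Mul(Mul(123, a), J), Add(15, Pow(4, 2), Mul(-8, 4)))) = Add(-2, Add(Mul(123, J, a), Add(15, 16, -32))) = Add(-2, Add(Mul(123, J, a), -1)) = Add(-2, Add(-1, Mul(123, J, a))) = Add(-3, Mul(123, J, a)))
Add(Function('h')(m, -63), Mul(-1, Mul(Mul(35, -2), 36))) = Add(Add(-3, Mul(123, -63, 430)), Mul(-1, Mul(Mul(35, -2), 36))) = Add(Add(-3, -3332070), Mul(-1, Mul(-70, 36))) = Add(-3332073, Mul(-1, -2520)) = Add(-3332073, 2520) = -3329553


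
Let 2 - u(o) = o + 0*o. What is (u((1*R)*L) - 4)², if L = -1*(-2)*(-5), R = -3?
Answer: 1024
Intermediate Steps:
L = -10 (L = 2*(-5) = -10)
u(o) = 2 - o (u(o) = 2 - (o + 0*o) = 2 - (o + 0) = 2 - o)
(u((1*R)*L) - 4)² = ((2 - 1*(-3)*(-10)) - 4)² = ((2 - (-3)*(-10)) - 4)² = ((2 - 1*30) - 4)² = ((2 - 30) - 4)² = (-28 - 4)² = (-32)² = 1024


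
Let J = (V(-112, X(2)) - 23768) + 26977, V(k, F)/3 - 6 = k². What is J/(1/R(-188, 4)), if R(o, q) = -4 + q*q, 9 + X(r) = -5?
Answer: 490308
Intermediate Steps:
X(r) = -14 (X(r) = -9 - 5 = -14)
V(k, F) = 18 + 3*k²
R(o, q) = -4 + q²
J = 40859 (J = ((18 + 3*(-112)²) - 23768) + 26977 = ((18 + 3*12544) - 23768) + 26977 = ((18 + 37632) - 23768) + 26977 = (37650 - 23768) + 26977 = 13882 + 26977 = 40859)
J/(1/R(-188, 4)) = 40859/(1/(-4 + 4²)) = 40859/(1/(-4 + 16)) = 40859/(1/12) = 40859*12 = 490308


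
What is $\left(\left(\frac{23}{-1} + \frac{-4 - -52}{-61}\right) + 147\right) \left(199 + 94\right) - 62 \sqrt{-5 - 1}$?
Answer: $\frac{2202188}{61} - 62 i \sqrt{6} \approx 36101.0 - 151.87 i$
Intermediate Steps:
$\left(\left(\frac{23}{-1} + \frac{-4 - -52}{-61}\right) + 147\right) \left(199 + 94\right) - 62 \sqrt{-5 - 1} = \left(\left(23 \left(-1\right) + \left(-4 + 52\right) \left(- \frac{1}{61}\right)\right) + 147\right) 293 - 62 \sqrt{-6} = \left(\left(-23 + 48 \left(- \frac{1}{61}\right)\right) + 147\right) 293 - 62 i \sqrt{6} = \left(\left(-23 - \frac{48}{61}\right) + 147\right) 293 - 62 i \sqrt{6} = \left(- \frac{1451}{61} + 147\right) 293 - 62 i \sqrt{6} = \frac{7516}{61} \cdot 293 - 62 i \sqrt{6} = \frac{2202188}{61} - 62 i \sqrt{6}$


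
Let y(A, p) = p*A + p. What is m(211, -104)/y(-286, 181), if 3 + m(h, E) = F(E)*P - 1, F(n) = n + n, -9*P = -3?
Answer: 44/30951 ≈ 0.0014216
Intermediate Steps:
P = 1/3 (P = -1/9*(-3) = 1/3 ≈ 0.33333)
F(n) = 2*n
y(A, p) = p + A*p (y(A, p) = A*p + p = p + A*p)
m(h, E) = -4 + 2*E/3 (m(h, E) = -3 + ((2*E)*(1/3) - 1) = -3 + (2*E/3 - 1) = -3 + (-1 + 2*E/3) = -4 + 2*E/3)
m(211, -104)/y(-286, 181) = (-4 + (2/3)*(-104))/((181*(1 - 286))) = (-4 - 208/3)/((181*(-285))) = -220/3/(-51585) = -220/3*(-1/51585) = 44/30951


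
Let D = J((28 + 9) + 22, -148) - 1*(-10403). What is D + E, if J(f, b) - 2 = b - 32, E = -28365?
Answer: -18140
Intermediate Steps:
J(f, b) = -30 + b (J(f, b) = 2 + (b - 32) = 2 + (-32 + b) = -30 + b)
D = 10225 (D = (-30 - 148) - 1*(-10403) = -178 + 10403 = 10225)
D + E = 10225 - 28365 = -18140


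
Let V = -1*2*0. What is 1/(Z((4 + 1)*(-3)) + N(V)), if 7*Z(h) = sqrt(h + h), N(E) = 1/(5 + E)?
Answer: 245/799 - 175*I*sqrt(30)/799 ≈ 0.30663 - 1.1996*I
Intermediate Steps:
V = 0 (V = -2*0 = 0)
Z(h) = sqrt(2)*sqrt(h)/7 (Z(h) = sqrt(h + h)/7 = sqrt(2*h)/7 = (sqrt(2)*sqrt(h))/7 = sqrt(2)*sqrt(h)/7)
1/(Z((4 + 1)*(-3)) + N(V)) = 1/(sqrt(2)*sqrt((4 + 1)*(-3))/7 + 1/(5 + 0)) = 1/(sqrt(2)*sqrt(5*(-3))/7 + 1/5) = 1/(sqrt(2)*sqrt(-15)/7 + 1/5) = 1/(sqrt(2)*(I*sqrt(15))/7 + 1/5) = 1/(I*sqrt(30)/7 + 1/5) = 1/(1/5 + I*sqrt(30)/7)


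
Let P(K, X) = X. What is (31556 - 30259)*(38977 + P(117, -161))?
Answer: 50344352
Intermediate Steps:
(31556 - 30259)*(38977 + P(117, -161)) = (31556 - 30259)*(38977 - 161) = 1297*38816 = 50344352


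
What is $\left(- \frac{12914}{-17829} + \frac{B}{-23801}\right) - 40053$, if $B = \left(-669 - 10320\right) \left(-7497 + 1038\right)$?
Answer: $- \frac{18261570127802}{424348029} \approx -43034.0$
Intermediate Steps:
$B = 70977951$ ($B = \left(-10989\right) \left(-6459\right) = 70977951$)
$\left(- \frac{12914}{-17829} + \frac{B}{-23801}\right) - 40053 = \left(- \frac{12914}{-17829} + \frac{70977951}{-23801}\right) - 40053 = \left(\left(-12914\right) \left(- \frac{1}{17829}\right) + 70977951 \left(- \frac{1}{23801}\right)\right) - 40053 = \left(\frac{12914}{17829} - \frac{70977951}{23801}\right) - 40053 = - \frac{1265158522265}{424348029} - 40053 = - \frac{18261570127802}{424348029}$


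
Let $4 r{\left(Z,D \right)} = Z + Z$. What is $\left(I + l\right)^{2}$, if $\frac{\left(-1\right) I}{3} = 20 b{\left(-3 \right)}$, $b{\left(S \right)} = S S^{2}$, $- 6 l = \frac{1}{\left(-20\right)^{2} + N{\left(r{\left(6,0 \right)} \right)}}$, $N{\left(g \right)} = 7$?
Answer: $\frac{15650244569521}{5963364} \approx 2.6244 \cdot 10^{6}$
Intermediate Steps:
$r{\left(Z,D \right)} = \frac{Z}{2}$ ($r{\left(Z,D \right)} = \frac{Z + Z}{4} = \frac{2 Z}{4} = \frac{Z}{2}$)
$l = - \frac{1}{2442}$ ($l = - \frac{1}{6 \left(\left(-20\right)^{2} + 7\right)} = - \frac{1}{6 \left(400 + 7\right)} = - \frac{1}{6 \cdot 407} = \left(- \frac{1}{6}\right) \frac{1}{407} = - \frac{1}{2442} \approx -0.0004095$)
$b{\left(S \right)} = S^{3}$
$I = 1620$ ($I = - 3 \cdot 20 \left(-3\right)^{3} = - 3 \cdot 20 \left(-27\right) = \left(-3\right) \left(-540\right) = 1620$)
$\left(I + l\right)^{2} = \left(1620 - \frac{1}{2442}\right)^{2} = \left(\frac{3956039}{2442}\right)^{2} = \frac{15650244569521}{5963364}$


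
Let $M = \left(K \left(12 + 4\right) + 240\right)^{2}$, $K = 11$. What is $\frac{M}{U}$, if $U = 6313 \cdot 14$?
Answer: $\frac{86528}{44191} \approx 1.958$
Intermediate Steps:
$M = 173056$ ($M = \left(11 \left(12 + 4\right) + 240\right)^{2} = \left(11 \cdot 16 + 240\right)^{2} = \left(176 + 240\right)^{2} = 416^{2} = 173056$)
$U = 88382$
$\frac{M}{U} = \frac{173056}{88382} = 173056 \cdot \frac{1}{88382} = \frac{86528}{44191}$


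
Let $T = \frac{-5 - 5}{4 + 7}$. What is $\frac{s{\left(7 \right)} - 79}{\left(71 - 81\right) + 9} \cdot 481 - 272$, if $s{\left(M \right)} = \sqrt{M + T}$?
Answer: $37727 - \frac{481 \sqrt{737}}{11} \approx 36540.0$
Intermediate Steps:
$T = - \frac{10}{11} \approx -0.90909$
$s{\left(M \right)} = \sqrt{- \frac{10}{11} + M}$ ($s{\left(M \right)} = \sqrt{M - \frac{10}{11}} = \sqrt{- \frac{10}{11} + M}$)
$\frac{s{\left(7 \right)} - 79}{\left(71 - 81\right) + 9} \cdot 481 - 272 = \frac{\frac{\sqrt{-110 + 121 \cdot 7}}{11} - 79}{\left(71 - 81\right) + 9} \cdot 481 - 272 = \frac{\frac{\sqrt{-110 + 847}}{11} - 79}{-10 + 9} \cdot 481 - 272 = \frac{\frac{\sqrt{737}}{11} - 79}{-1} \cdot 481 - 272 = \left(-79 + \frac{\sqrt{737}}{11}\right) \left(-1\right) 481 - 272 = \left(79 - \frac{\sqrt{737}}{11}\right) 481 - 272 = \left(37999 - \frac{481 \sqrt{737}}{11}\right) - 272 = 37727 - \frac{481 \sqrt{737}}{11}$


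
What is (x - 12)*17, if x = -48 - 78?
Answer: -2346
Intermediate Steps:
x = -126
(x - 12)*17 = (-126 - 12)*17 = -138*17 = -2346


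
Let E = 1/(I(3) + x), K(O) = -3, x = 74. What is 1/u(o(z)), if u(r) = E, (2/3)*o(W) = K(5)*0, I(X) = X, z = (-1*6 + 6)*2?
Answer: 77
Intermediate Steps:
z = 0 (z = (-6 + 6)*2 = 0*2 = 0)
E = 1/77 (E = 1/(3 + 74) = 1/77 ≈ 0.012987)
o(W) = 0 (o(W) = 3*(-3*0)/2 = (3/2)*0 = 0)
u(r) = 1/77
1/u(o(z)) = 1/(1/77) = 77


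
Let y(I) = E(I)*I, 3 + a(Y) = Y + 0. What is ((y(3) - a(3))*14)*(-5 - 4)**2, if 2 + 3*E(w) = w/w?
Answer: -1134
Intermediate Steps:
a(Y) = -3 + Y (a(Y) = -3 + (Y + 0) = -3 + Y)
E(w) = -1/3 (E(w) = -2/3 + (w/w)/3 = -2/3 + (1/3)*1 = -2/3 + 1/3 = -1/3)
y(I) = -I/3
((y(3) - a(3))*14)*(-5 - 4)**2 = ((-1/3*3 - (-3 + 3))*14)*(-5 - 4)**2 = ((-1 - 1*0)*14)*(-9)**2 = ((-1 + 0)*14)*81 = -1*14*81 = -14*81 = -1134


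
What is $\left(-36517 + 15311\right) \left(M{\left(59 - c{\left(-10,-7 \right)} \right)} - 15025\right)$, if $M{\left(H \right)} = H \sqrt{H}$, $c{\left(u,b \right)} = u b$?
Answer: $318620150 + 233266 i \sqrt{11} \approx 3.1862 \cdot 10^{8} + 7.7366 \cdot 10^{5} i$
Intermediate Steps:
$c{\left(u,b \right)} = b u$
$M{\left(H \right)} = H^{\frac{3}{2}}$
$\left(-36517 + 15311\right) \left(M{\left(59 - c{\left(-10,-7 \right)} \right)} - 15025\right) = \left(-36517 + 15311\right) \left(\left(59 - \left(-7\right) \left(-10\right)\right)^{\frac{3}{2}} - 15025\right) = - 21206 \left(\left(59 - 70\right)^{\frac{3}{2}} - 15025\right) = - 21206 \left(\left(-11\right)^{\frac{3}{2}} - 15025\right) = - 21206 \left(- 11 i \sqrt{11} - 15025\right) = - 21206 \left(-15025 - 11 i \sqrt{11}\right) = 318620150 + 233266 i \sqrt{11}$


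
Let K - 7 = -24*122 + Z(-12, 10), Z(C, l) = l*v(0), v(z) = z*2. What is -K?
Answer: 2921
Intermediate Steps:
v(z) = 2*z
Z(C, l) = 0 (Z(C, l) = l*(2*0) = l*0 = 0)
K = -2921 (K = 7 + (-24*122 + 0) = 7 + (-2928 + 0) = 7 - 2928 = -2921)
-K = -1*(-2921) = 2921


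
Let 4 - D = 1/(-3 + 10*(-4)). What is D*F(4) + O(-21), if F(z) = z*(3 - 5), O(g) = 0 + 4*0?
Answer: -1384/43 ≈ -32.186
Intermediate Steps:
O(g) = 0 (O(g) = 0 + 0 = 0)
D = 173/43 (D = 4 - 1/(-3 + 10*(-4)) = 4 - 1/(-3 - 40) = 4 - 1/(-43) = 4 - 1*(-1/43) = 4 + 1/43 = 173/43 ≈ 4.0233)
F(z) = -2*z (F(z) = z*(-2) = -2*z)
D*F(4) + O(-21) = 173*(-2*4)/43 + 0 = (173/43)*(-8) + 0 = -1384/43 + 0 = -1384/43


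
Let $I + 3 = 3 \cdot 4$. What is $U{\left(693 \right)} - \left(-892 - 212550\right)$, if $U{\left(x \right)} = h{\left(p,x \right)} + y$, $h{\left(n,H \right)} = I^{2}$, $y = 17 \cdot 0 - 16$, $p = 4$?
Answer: $213507$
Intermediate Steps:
$I = 9$ ($I = -3 + 3 \cdot 4 = -3 + 12 = 9$)
$y = -16$ ($y = 0 - 16 = -16$)
$h{\left(n,H \right)} = 81$ ($h{\left(n,H \right)} = 9^{2} = 81$)
$U{\left(x \right)} = 65$ ($U{\left(x \right)} = 81 - 16 = 65$)
$U{\left(693 \right)} - \left(-892 - 212550\right) = 65 - \left(-892 - 212550\right) = 65 - -213442 = 65 + 213442 = 213507$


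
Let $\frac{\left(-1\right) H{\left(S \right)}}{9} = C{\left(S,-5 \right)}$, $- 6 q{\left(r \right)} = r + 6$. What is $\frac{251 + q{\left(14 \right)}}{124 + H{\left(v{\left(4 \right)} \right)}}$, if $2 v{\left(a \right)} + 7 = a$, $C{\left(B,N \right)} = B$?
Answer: $\frac{1486}{825} \approx 1.8012$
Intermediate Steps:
$q{\left(r \right)} = -1 - \frac{r}{6}$ ($q{\left(r \right)} = - \frac{r + 6}{6} = - \frac{6 + r}{6} = -1 - \frac{r}{6}$)
$v{\left(a \right)} = - \frac{7}{2} + \frac{a}{2}$
$H{\left(S \right)} = - 9 S$
$\frac{251 + q{\left(14 \right)}}{124 + H{\left(v{\left(4 \right)} \right)}} = \frac{251 - \frac{10}{3}}{124 - 9 \left(- \frac{7}{2} + \frac{1}{2} \cdot 4\right)} = \frac{251 - \frac{10}{3}}{124 - 9 \left(- \frac{7}{2} + 2\right)} = \frac{251 - \frac{10}{3}}{124 - - \frac{27}{2}} = \frac{743}{3 \left(124 + \frac{27}{2}\right)} = \frac{743}{3 \cdot \frac{275}{2}} = \frac{743}{3} \cdot \frac{2}{275} = \frac{1486}{825}$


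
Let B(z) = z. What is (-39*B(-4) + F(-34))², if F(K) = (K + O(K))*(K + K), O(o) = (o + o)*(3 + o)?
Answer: 19846047376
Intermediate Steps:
O(o) = 2*o*(3 + o) (O(o) = (2*o)*(3 + o) = 2*o*(3 + o))
F(K) = 2*K*(K + 2*K*(3 + K)) (F(K) = (K + 2*K*(3 + K))*(K + K) = (K + 2*K*(3 + K))*(2*K) = 2*K*(K + 2*K*(3 + K)))
(-39*B(-4) + F(-34))² = (-39*(-4) + (-34)²*(14 + 4*(-34)))² = (156 + 1156*(14 - 136))² = (156 + 1156*(-122))² = (156 - 141032)² = (-140876)² = 19846047376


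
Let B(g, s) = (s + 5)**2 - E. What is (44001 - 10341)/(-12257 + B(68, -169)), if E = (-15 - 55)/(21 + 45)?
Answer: 555390/241561 ≈ 2.2992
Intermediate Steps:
E = -35/33 (E = -70/66 = -70*1/66 = -35/33 ≈ -1.0606)
B(g, s) = 35/33 + (5 + s)**2 (B(g, s) = (s + 5)**2 - 1*(-35/33) = (5 + s)**2 + 35/33 = 35/33 + (5 + s)**2)
(44001 - 10341)/(-12257 + B(68, -169)) = (44001 - 10341)/(-12257 + (35/33 + (5 - 169)**2)) = 33660/(-12257 + (35/33 + (-164)**2)) = 33660/(-12257 + (35/33 + 26896)) = 33660/(-12257 + 887603/33) = 33660/(483122/33) = 33660*(33/483122) = 555390/241561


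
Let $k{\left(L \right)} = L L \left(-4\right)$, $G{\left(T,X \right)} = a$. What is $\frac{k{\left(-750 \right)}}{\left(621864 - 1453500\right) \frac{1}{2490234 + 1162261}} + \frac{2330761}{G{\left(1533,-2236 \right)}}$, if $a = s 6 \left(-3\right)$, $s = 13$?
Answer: $\frac{4104915112703}{415818} \approx 9.8719 \cdot 10^{6}$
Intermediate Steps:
$a = -234$ ($a = 13 \cdot 6 \left(-3\right) = 78 \left(-3\right) = -234$)
$G{\left(T,X \right)} = -234$
$k{\left(L \right)} = - 4 L^{2}$ ($k{\left(L \right)} = L^{2} \left(-4\right) = - 4 L^{2}$)
$\frac{k{\left(-750 \right)}}{\left(621864 - 1453500\right) \frac{1}{2490234 + 1162261}} + \frac{2330761}{G{\left(1533,-2236 \right)}} = \frac{\left(-4\right) \left(-750\right)^{2}}{\left(621864 - 1453500\right) \frac{1}{2490234 + 1162261}} + \frac{2330761}{-234} = \frac{\left(-4\right) 562500}{\left(-831636\right) \frac{1}{3652495}} + 2330761 \left(- \frac{1}{234}\right) = - \frac{2250000}{\left(-831636\right) \frac{1}{3652495}} - \frac{2330761}{234} = - \frac{2250000}{- \frac{831636}{3652495}} - \frac{2330761}{234} = \left(-2250000\right) \left(- \frac{3652495}{831636}\right) - \frac{2330761}{234} = \frac{228280937500}{23101} - \frac{2330761}{234} = \frac{4104915112703}{415818}$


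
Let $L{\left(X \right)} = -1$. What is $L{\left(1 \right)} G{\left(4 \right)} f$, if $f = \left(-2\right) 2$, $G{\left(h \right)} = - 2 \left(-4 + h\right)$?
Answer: $0$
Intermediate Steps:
$G{\left(h \right)} = 8 - 2 h$
$f = -4$
$L{\left(1 \right)} G{\left(4 \right)} f = - (8 - 8) \left(-4\right) = \left(-1\right) 0 \left(-4\right) = 0 \left(-4\right) = 0$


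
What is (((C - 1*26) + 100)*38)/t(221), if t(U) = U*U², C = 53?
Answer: 4826/10793861 ≈ 0.00044711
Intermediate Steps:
t(U) = U³
(((C - 1*26) + 100)*38)/t(221) = (((53 - 1*26) + 100)*38)/(221³) = (((53 - 26) + 100)*38)/10793861 = ((27 + 100)*38)*(1/10793861) = (127*38)*(1/10793861) = 4826*(1/10793861) = 4826/10793861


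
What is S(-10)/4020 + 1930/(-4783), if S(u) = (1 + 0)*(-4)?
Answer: -1944433/4806915 ≈ -0.40451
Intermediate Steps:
S(u) = -4 (S(u) = 1*(-4) = -4)
S(-10)/4020 + 1930/(-4783) = -4/4020 + 1930/(-4783) = -4*1/4020 + 1930*(-1/4783) = -1/1005 - 1930/4783 = -1944433/4806915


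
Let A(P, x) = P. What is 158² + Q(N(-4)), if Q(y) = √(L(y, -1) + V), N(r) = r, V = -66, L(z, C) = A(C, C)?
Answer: 24964 + I*√67 ≈ 24964.0 + 8.1853*I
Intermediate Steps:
L(z, C) = C
Q(y) = I*√67 (Q(y) = √(-1 - 66) = √(-67) = I*√67)
158² + Q(N(-4)) = 158² + I*√67 = 24964 + I*√67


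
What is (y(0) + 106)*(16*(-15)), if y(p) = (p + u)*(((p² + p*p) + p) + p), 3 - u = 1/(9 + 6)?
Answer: -25440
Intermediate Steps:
u = 44/15 (u = 3 - 1/(9 + 6) = 3 - 1/15 = 44/15 ≈ 2.9333)
y(p) = (44/15 + p)*(2*p + 2*p²) (y(p) = (p + 44/15)*(((p² + p*p) + p) + p) = (44/15 + p)*(((p² + p²) + p) + p) = (44/15 + p)*((2*p² + p) + p) = (44/15 + p)*((p + 2*p²) + p) = (44/15 + p)*(2*p + 2*p²))
(y(0) + 106)*(16*(-15)) = ((2/15)*0*(44 + 15*0² + 59*0) + 106)*(16*(-15)) = ((2/15)*0*(44 + 15*0 + 0) + 106)*(-240) = ((2/15)*0*(44 + 0 + 0) + 106)*(-240) = ((2/15)*0*44 + 106)*(-240) = (0 + 106)*(-240) = 106*(-240) = -25440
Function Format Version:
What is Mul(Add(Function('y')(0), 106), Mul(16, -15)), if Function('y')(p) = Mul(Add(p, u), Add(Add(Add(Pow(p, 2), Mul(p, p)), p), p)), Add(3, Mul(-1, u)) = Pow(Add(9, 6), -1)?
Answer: -25440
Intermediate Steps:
u = Rational(44, 15) (u = Add(3, Mul(-1, Pow(Add(9, 6), -1))) = Add(3, Mul(-1, Pow(15, -1))) = Add(3, Mul(-1, Rational(1, 15))) = Add(3, Rational(-1, 15)) = Rational(44, 15) ≈ 2.9333)
Function('y')(p) = Mul(Add(Rational(44, 15), p), Add(Mul(2, p), Mul(2, Pow(p, 2)))) (Function('y')(p) = Mul(Add(p, Rational(44, 15)), Add(Add(Add(Pow(p, 2), Mul(p, p)), p), p)) = Mul(Add(Rational(44, 15), p), Add(Add(Add(Pow(p, 2), Pow(p, 2)), p), p)) = Mul(Add(Rational(44, 15), p), Add(Add(Mul(2, Pow(p, 2)), p), p)) = Mul(Add(Rational(44, 15), p), Add(Add(p, Mul(2, Pow(p, 2))), p)) = Mul(Add(Rational(44, 15), p), Add(Mul(2, p), Mul(2, Pow(p, 2)))))
Mul(Add(Function('y')(0), 106), Mul(16, -15)) = Mul(Add(Mul(Rational(2, 15), 0, Add(44, Mul(15, Pow(0, 2)), Mul(59, 0))), 106), Mul(16, -15)) = Mul(Add(Mul(Rational(2, 15), 0, Add(44, Mul(15, 0), 0)), 106), -240) = Mul(Add(Mul(Rational(2, 15), 0, Add(44, 0, 0)), 106), -240) = Mul(Add(Mul(Rational(2, 15), 0, 44), 106), -240) = Mul(Add(0, 106), -240) = Mul(106, -240) = -25440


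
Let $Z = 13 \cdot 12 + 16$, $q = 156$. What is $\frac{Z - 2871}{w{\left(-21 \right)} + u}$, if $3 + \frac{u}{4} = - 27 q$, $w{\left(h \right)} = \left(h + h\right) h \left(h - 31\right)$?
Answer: $\frac{2699}{62724} \approx 0.04303$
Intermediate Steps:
$Z = 172$ ($Z = 156 + 16 = 172$)
$w{\left(h \right)} = 2 h^{2} \left(-31 + h\right)$ ($w{\left(h \right)} = 2 h h \left(-31 + h\right) = 2 h^{2} \left(-31 + h\right)$)
$u = -16860$ ($u = -12 + 4 \left(\left(-27\right) 156\right) = -12 + 4 \left(-4212\right) = -12 - 16848 = -16860$)
$\frac{Z - 2871}{w{\left(-21 \right)} + u} = \frac{172 - 2871}{2 \left(-21\right)^{2} \left(-31 - 21\right) - 16860} = - \frac{2699}{2 \cdot 441 \left(-52\right) - 16860} = - \frac{2699}{-45864 - 16860} = - \frac{2699}{-62724} = \left(-2699\right) \left(- \frac{1}{62724}\right) = \frac{2699}{62724}$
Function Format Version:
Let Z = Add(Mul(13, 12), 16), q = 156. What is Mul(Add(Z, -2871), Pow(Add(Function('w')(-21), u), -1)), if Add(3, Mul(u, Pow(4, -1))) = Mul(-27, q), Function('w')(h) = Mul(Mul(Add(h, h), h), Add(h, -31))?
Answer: Rational(2699, 62724) ≈ 0.043030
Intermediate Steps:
Z = 172 (Z = Add(156, 16) = 172)
Function('w')(h) = Mul(2, Pow(h, 2), Add(-31, h)) (Function('w')(h) = Mul(Mul(Mul(2, h), h), Add(-31, h)) = Mul(Mul(2, Pow(h, 2)), Add(-31, h)) = Mul(2, Pow(h, 2), Add(-31, h)))
u = -16860 (u = Add(-12, Mul(4, Mul(-27, 156))) = Add(-12, Mul(4, -4212)) = Add(-12, -16848) = -16860)
Mul(Add(Z, -2871), Pow(Add(Function('w')(-21), u), -1)) = Mul(Add(172, -2871), Pow(Add(Mul(2, Pow(-21, 2), Add(-31, -21)), -16860), -1)) = Mul(-2699, Pow(Add(Mul(2, 441, -52), -16860), -1)) = Mul(-2699, Pow(Add(-45864, -16860), -1)) = Mul(-2699, Pow(-62724, -1)) = Mul(-2699, Rational(-1, 62724)) = Rational(2699, 62724)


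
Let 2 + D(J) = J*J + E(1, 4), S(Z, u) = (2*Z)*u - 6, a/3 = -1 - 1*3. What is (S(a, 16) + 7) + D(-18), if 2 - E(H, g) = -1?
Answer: -58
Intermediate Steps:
a = -12 (a = 3*(-1 - 1*3) = 3*(-1 - 3) = 3*(-4) = -12)
S(Z, u) = -6 + 2*Z*u (S(Z, u) = 2*Z*u - 6 = -6 + 2*Z*u)
E(H, g) = 3 (E(H, g) = 2 - 1*(-1) = 2 + 1 = 3)
D(J) = 1 + J² (D(J) = -2 + (J*J + 3) = -2 + (J² + 3) = -2 + (3 + J²) = 1 + J²)
(S(a, 16) + 7) + D(-18) = ((-6 + 2*(-12)*16) + 7) + (1 + (-18)²) = ((-6 - 384) + 7) + (1 + 324) = (-390 + 7) + 325 = -383 + 325 = -58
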